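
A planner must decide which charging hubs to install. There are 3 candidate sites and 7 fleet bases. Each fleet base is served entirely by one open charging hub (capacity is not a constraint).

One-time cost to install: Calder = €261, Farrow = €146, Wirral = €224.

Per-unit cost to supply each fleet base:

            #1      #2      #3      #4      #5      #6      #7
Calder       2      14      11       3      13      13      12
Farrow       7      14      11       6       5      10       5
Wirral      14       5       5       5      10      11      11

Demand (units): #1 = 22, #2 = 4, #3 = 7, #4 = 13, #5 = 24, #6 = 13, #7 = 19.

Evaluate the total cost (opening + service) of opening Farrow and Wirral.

Total cost: 989

Each fleet base is assigned to its cheapest site among the open ones.
{Farrow, Wirral}: #1→Farrow 7·22=154, #2→Wirral 5·4=20, #3→Wirral 5·7=35, #4→Wirral 5·13=65, #5→Farrow 5·24=120, #6→Farrow 10·13=130, #7→Farrow 5·19=95. Service 619; fixed 370; total 989.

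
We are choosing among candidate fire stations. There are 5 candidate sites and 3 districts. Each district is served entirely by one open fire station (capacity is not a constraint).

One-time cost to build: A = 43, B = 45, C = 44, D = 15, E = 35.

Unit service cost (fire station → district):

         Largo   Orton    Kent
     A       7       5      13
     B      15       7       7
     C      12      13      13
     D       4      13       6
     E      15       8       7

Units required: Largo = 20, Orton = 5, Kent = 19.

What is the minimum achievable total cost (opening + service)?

For any fixed open set, each district goes to its cheapest open site; total = fixed + service.
{D}: Largo→D 4·20=80, Orton→D 13·5=65, Kent→D 6·19=114. Service 259; fixed 15; total 274.
{A, D}: Largo→D 4·20=80, Orton→A 5·5=25, Kent→D 6·19=114. Service 219; fixed 58; total 277.
{D, E}: service 234 + fixed 50 = 284
{A, B, C, D, E}: service 219 + fixed 182 = 401
No other subset beats 274.

Minimum total cost: 274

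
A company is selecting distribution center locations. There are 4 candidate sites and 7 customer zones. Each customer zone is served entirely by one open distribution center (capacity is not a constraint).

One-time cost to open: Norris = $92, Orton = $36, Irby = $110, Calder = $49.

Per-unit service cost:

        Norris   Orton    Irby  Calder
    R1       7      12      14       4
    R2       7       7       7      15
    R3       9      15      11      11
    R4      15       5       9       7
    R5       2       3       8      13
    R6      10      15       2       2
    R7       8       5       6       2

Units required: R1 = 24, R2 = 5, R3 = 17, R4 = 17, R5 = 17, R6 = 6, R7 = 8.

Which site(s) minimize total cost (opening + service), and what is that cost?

Open Orton and Calder; minimum total cost 567.

For any fixed open set, each customer zone goes to its cheapest open site; total = fixed + service.
{Orton, Calder}: R1→Calder 4·24=96, R2→Orton 7·5=35, R3→Calder 11·17=187, R4→Orton 5·17=85, R5→Orton 3·17=51, R6→Calder 2·6=12, R7→Calder 2·8=16. Service 482; fixed 85; total 567.
{Norris, Calder}: service 465 + fixed 141 = 606
{Norris, Orton, Calder}: R1→Calder 4·24=96, R2→Norris 7·5=35, R3→Norris 9·17=153, R4→Orton 5·17=85, R5→Norris 2·17=34, R6→Calder 2·6=12, R7→Calder 2·8=16. Service 431; fixed 177; total 608.
{Norris, Orton, Irby, Calder}: service 431 + fixed 287 = 718
No other subset beats 567.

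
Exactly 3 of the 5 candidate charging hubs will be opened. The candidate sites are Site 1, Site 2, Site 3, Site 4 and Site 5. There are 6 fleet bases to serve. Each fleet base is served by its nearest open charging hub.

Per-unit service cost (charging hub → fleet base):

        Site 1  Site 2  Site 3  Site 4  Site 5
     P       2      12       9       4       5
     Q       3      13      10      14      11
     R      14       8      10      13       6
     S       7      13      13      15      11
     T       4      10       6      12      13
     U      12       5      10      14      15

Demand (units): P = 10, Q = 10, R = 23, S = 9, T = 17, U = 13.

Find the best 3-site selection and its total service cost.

Choose Site 1, Site 2 and Site 5; total service cost 384.

With exactly 3 open, each fleet base uses its cheapest among the chosen.
{Site 1, Site 2, Site 5}: P→Site 1 2·10=20, Q→Site 1 3·10=30, R→Site 5 6·23=138, S→Site 1 7·9=63, T→Site 1 4·17=68, U→Site 2 5·13=65. Service cost 384.
{Site 1, Site 2, Site 3}: service cost 430
{Site 1, Site 2, Site 4}: service cost 430
Among all 10 size-3 choices, {Site 1, Site 2, Site 5} is lowest.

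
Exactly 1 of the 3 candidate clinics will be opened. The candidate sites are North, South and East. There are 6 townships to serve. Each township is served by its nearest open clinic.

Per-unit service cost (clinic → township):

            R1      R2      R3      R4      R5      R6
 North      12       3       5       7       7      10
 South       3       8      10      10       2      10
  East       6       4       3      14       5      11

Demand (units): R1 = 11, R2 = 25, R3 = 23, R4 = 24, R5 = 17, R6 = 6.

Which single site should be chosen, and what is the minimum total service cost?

Choose North only; total service cost 669.

With exactly 1 open, each township uses its cheapest among the chosen.
{North}: R1→North 12·11=132, R2→North 3·25=75, R3→North 5·23=115, R4→North 7·24=168, R5→North 7·17=119, R6→North 10·6=60. Service cost 669.
{East}: service cost 722
{South}: service cost 797
Among all 3 size-1 choices, {North} is lowest.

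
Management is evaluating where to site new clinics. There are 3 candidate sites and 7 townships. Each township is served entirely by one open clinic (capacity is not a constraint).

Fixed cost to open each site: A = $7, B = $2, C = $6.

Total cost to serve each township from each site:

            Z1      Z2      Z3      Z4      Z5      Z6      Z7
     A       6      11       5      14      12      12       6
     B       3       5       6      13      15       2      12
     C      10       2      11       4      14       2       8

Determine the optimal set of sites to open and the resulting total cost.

For any fixed open set, each township goes to its cheapest open site; total = fixed + service.
{B, C}: Z1→B 3, Z2→C 2, Z3→B 6, Z4→C 4, Z5→C 14, Z6→B 2, Z7→C 8. Service 39; fixed 8; total 47.
{A, B, C}: service 34 + fixed 15 = 49
{A, C}: service 37 + fixed 13 = 50
{B}: Z1→B 3, Z2→B 5, Z3→B 6, Z4→B 13, Z5→B 15, Z6→B 2, Z7→B 12. Service 56; fixed 2; total 58.
No other subset beats 47.

Open B and C; minimum total cost 47.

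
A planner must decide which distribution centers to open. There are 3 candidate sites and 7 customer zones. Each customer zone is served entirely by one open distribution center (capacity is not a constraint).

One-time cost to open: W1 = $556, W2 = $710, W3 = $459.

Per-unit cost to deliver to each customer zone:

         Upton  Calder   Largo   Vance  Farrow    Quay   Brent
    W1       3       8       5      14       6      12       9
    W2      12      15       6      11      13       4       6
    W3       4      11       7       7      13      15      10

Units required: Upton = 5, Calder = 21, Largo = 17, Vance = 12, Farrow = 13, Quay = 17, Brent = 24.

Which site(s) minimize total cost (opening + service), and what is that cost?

For any fixed open set, each customer zone goes to its cheapest open site; total = fixed + service.
{W1}: Upton→W1 3·5=15, Calder→W1 8·21=168, Largo→W1 5·17=85, Vance→W1 14·12=168, Farrow→W1 6·13=78, Quay→W1 12·17=204, Brent→W1 9·24=216. Service 934; fixed 556; total 1490.
{W3}: service 1118 + fixed 459 = 1577
{W2}: service 990 + fixed 710 = 1700
{W1, W2, W3}: service 642 + fixed 1725 = 2367
No other subset beats 1490.

Open W1 only; minimum total cost 1490.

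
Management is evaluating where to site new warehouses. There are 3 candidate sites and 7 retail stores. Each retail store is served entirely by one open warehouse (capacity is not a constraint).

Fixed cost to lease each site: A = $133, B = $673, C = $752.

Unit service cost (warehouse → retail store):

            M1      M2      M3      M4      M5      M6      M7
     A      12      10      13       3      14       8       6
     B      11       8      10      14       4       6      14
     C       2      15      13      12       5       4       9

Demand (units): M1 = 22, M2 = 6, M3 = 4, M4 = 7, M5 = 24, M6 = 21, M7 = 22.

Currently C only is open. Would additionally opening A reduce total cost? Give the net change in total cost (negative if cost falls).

Yes — net change −26 (cost falls by 26).

Current service cost with {C}: 672.
Adding A: each retail store re-picks its cheapest; new service cost 513, saving 159.
Extra fixed cost: 133. Net change = 133 − 159 = -26.
(Totals: 1424 → 1398.)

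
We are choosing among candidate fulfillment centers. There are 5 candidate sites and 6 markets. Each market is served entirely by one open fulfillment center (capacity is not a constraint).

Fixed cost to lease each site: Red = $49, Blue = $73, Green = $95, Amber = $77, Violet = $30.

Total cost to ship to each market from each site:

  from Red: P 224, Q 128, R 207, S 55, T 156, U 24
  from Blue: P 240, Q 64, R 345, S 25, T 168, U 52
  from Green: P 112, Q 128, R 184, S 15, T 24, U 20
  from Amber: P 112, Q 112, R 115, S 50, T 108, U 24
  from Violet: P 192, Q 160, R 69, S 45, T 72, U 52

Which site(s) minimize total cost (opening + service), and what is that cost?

Open Green and Violet; minimum total cost 493.

For any fixed open set, each market goes to its cheapest open site; total = fixed + service.
{Green, Violet}: P→Green 112, Q→Green 128, R→Violet 69, S→Green 15, T→Green 24, U→Green 20. Service 368; fixed 125; total 493.
{Blue, Green, Violet}: P→Green 112, Q→Blue 64, R→Violet 69, S→Green 15, T→Green 24, U→Green 20. Service 304; fixed 198; total 502.
{Amber, Violet}: P→Amber 112, Q→Amber 112, R→Violet 69, S→Violet 45, T→Violet 72, U→Amber 24. Service 434; fixed 107; total 541.
{Red, Blue, Green, Amber, Violet}: service 304 + fixed 324 = 628
No other subset beats 493.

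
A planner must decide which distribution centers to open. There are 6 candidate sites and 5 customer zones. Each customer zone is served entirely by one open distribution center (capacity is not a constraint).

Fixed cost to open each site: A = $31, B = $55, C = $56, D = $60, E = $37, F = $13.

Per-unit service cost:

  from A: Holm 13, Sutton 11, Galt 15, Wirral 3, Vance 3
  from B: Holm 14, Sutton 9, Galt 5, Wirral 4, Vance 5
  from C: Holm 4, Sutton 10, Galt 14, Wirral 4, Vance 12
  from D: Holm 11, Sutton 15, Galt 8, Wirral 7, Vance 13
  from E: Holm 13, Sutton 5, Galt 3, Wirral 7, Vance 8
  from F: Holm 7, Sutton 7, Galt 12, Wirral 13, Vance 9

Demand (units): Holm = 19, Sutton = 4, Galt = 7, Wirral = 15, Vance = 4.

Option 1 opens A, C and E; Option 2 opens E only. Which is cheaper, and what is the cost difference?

Option 1 is cheaper by 164.

Option 1: {A, C, E}: Holm→C 4·19=76, Sutton→E 5·4=20, Galt→E 3·7=21, Wirral→A 3·15=45, Vance→A 3·4=12. Service 174; fixed 124; total 298.
Option 2: {E}: Holm→E 13·19=247, Sutton→E 5·4=20, Galt→E 3·7=21, Wirral→E 7·15=105, Vance→E 8·4=32. Service 425; fixed 37; total 462.
Difference: |298 − 462| = 164.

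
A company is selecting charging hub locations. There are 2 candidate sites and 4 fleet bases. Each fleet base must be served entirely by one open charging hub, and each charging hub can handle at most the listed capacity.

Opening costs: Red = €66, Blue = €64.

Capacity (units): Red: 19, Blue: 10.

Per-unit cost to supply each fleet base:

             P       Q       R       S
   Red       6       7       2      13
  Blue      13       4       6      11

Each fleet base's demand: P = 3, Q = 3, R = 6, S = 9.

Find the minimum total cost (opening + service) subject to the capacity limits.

Open {Red, Blue}: P→Red 6·3=18, Q→Red 7·3=21, R→Red 2·6=12, S→Blue 11·9=99.
Loads: Red carries 12/19, Blue carries 9/10. Service 150; fixed 130; total 280.
Next best feasible plan costs 289.

Minimum total cost: 280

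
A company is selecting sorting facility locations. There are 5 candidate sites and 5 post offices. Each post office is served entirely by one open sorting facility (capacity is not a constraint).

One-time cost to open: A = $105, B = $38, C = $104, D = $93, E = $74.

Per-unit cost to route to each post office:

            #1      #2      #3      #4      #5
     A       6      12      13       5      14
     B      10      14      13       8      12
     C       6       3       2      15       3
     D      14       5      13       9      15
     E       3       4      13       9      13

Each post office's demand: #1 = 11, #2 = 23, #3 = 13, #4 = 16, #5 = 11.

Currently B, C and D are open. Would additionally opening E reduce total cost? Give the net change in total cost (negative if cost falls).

Current service cost with {B, C, D}: 322.
Adding E: each post office re-picks its cheapest; new service cost 289, saving 33.
Extra fixed cost: 74. Net change = 74 − 33 = 41.
(Totals: 557 → 598.)

No — net change +41 (cost rises by 41).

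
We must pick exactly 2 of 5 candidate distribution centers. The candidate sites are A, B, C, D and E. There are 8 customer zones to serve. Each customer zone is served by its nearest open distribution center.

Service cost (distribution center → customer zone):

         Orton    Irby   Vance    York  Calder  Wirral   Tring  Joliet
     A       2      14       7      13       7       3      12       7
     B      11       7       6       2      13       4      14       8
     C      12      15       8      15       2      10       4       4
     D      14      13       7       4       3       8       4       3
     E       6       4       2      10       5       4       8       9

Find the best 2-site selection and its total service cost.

Choose D and E; total service cost 30.

With exactly 2 open, each customer zone uses its cheapest among the chosen.
{D, E}: Orton→E 6, Irby→E 4, Vance→E 2, York→D 4, Calder→D 3, Wirral→E 4, Tring→D 4, Joliet→D 3. Service cost 30.
{C, E}: service cost 36
{A, D}: service cost 39
Among all 10 size-2 choices, {D, E} is lowest.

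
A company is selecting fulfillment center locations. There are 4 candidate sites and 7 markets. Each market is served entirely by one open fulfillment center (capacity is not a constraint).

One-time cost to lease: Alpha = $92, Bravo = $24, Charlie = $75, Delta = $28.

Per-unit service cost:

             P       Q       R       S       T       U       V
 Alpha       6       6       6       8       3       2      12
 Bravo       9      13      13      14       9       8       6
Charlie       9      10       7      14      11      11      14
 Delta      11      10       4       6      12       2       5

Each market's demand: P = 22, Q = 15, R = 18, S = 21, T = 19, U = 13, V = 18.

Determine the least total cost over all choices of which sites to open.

For any fixed open set, each market goes to its cheapest open site; total = fixed + service.
{Alpha, Delta}: P→Alpha 6·22=132, Q→Alpha 6·15=90, R→Delta 4·18=72, S→Delta 6·21=126, T→Alpha 3·19=57, U→Alpha 2·13=26, V→Delta 5·18=90. Service 593; fixed 120; total 713.
{Alpha, Bravo, Delta}: service 593 + fixed 144 = 737
{Alpha, Charlie, Delta}: P→Alpha 6·22=132, Q→Alpha 6·15=90, R→Delta 4·18=72, S→Delta 6·21=126, T→Alpha 3·19=57, U→Alpha 2·13=26, V→Delta 5·18=90. Service 593; fixed 195; total 788.
{Alpha, Bravo, Charlie, Delta}: service 593 + fixed 219 = 812
No other subset beats 713.

Minimum total cost: 713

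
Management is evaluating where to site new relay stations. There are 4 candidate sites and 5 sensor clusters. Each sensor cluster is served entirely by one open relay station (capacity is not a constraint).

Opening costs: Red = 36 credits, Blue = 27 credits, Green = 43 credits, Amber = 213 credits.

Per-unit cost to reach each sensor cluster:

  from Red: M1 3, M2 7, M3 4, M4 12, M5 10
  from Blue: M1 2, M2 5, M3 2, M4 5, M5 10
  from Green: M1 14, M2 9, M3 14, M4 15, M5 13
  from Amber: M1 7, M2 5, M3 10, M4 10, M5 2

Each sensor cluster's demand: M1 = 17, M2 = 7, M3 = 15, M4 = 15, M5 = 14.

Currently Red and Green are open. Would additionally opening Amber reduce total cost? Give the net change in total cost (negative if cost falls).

Current service cost with {Red, Green}: 480.
Adding Amber: each sensor cluster re-picks its cheapest; new service cost 324, saving 156.
Extra fixed cost: 213. Net change = 213 − 156 = 57.
(Totals: 559 → 616.)

No — net change +57 (cost rises by 57).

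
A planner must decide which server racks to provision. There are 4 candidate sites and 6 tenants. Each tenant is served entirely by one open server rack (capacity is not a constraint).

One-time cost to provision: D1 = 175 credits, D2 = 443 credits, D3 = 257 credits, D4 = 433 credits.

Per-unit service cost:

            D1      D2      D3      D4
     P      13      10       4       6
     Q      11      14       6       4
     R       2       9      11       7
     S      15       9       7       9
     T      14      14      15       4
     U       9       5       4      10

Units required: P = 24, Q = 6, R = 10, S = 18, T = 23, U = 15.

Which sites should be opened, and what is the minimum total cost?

For any fixed open set, each tenant goes to its cheapest open site; total = fixed + service.
{D3}: P→D3 4·24=96, Q→D3 6·6=36, R→D3 11·10=110, S→D3 7·18=126, T→D3 15·23=345, U→D3 4·15=60. Service 773; fixed 257; total 1030.
{D4}: service 642 + fixed 433 = 1075
{D1, D3}: P→D3 4·24=96, Q→D3 6·6=36, R→D1 2·10=20, S→D3 7·18=126, T→D1 14·23=322, U→D3 4·15=60. Service 660; fixed 432; total 1092.
{D1, D2, D3, D4}: P→D3 4·24=96, Q→D4 4·6=24, R→D1 2·10=20, S→D3 7·18=126, T→D4 4·23=92, U→D3 4·15=60. Service 418; fixed 1308; total 1726.
No other subset beats 1030.

Open D3 only; minimum total cost 1030.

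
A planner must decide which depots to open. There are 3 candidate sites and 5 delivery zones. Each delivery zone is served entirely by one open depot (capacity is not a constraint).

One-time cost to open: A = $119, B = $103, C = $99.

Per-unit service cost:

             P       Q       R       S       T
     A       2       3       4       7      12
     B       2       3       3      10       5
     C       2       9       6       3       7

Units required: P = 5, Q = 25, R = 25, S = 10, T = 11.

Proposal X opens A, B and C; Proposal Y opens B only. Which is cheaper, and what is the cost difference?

Proposal Y is cheaper by 148.

Proposal X: {A, B, C}: P→A 2·5=10, Q→A 3·25=75, R→B 3·25=75, S→C 3·10=30, T→B 5·11=55. Service 245; fixed 321; total 566.
Proposal Y: {B}: P→B 2·5=10, Q→B 3·25=75, R→B 3·25=75, S→B 10·10=100, T→B 5·11=55. Service 315; fixed 103; total 418.
Difference: |566 − 418| = 148.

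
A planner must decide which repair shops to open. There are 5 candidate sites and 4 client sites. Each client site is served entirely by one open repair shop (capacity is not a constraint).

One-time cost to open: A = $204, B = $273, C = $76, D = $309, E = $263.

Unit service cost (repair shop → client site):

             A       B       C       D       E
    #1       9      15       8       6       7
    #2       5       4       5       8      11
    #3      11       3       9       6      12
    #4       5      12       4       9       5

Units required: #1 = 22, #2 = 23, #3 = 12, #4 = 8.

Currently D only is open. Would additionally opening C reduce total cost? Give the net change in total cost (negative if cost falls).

Yes — net change −33 (cost falls by 33).

Current service cost with {D}: 460.
Adding C: each client site re-picks its cheapest; new service cost 351, saving 109.
Extra fixed cost: 76. Net change = 76 − 109 = -33.
(Totals: 769 → 736.)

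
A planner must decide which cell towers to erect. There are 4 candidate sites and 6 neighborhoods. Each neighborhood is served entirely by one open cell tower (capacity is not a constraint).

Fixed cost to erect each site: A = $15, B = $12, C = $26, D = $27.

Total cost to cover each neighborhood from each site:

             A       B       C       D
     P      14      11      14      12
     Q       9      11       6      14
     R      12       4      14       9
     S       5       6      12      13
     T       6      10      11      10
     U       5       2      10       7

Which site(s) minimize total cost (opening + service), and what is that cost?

Open B only; minimum total cost 56.

For any fixed open set, each neighborhood goes to its cheapest open site; total = fixed + service.
{B}: P→B 11, Q→B 11, R→B 4, S→B 6, T→B 10, U→B 2. Service 44; fixed 12; total 56.
{A, B}: P→B 11, Q→A 9, R→B 4, S→A 5, T→A 6, U→B 2. Service 37; fixed 27; total 64.
{A}: P→A 14, Q→A 9, R→A 12, S→A 5, T→A 6, U→A 5. Service 51; fixed 15; total 66.
{A, B, C, D}: service 34 + fixed 80 = 114
No other subset beats 56.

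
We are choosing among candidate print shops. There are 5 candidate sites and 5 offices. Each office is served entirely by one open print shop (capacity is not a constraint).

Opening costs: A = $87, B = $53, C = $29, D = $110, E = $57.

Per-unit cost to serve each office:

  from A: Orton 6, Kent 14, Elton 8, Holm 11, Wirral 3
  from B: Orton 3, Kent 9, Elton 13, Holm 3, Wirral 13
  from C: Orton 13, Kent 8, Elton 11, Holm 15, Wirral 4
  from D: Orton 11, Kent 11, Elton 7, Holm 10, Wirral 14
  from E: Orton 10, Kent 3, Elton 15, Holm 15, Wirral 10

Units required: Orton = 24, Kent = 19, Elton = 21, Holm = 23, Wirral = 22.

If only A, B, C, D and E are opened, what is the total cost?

Total cost: 747

Each office is assigned to its cheapest site among the open ones.
{A, B, C, D, E}: Orton→B 3·24=72, Kent→E 3·19=57, Elton→D 7·21=147, Holm→B 3·23=69, Wirral→A 3·22=66. Service 411; fixed 336; total 747.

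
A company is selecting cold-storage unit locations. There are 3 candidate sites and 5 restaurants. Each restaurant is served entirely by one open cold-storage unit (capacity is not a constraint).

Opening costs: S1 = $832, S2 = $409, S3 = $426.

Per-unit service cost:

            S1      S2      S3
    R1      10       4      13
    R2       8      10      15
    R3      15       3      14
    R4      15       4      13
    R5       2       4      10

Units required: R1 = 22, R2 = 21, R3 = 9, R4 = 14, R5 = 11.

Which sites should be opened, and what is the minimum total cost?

For any fixed open set, each restaurant goes to its cheapest open site; total = fixed + service.
{S2}: R1→S2 4·22=88, R2→S2 10·21=210, R3→S2 3·9=27, R4→S2 4·14=56, R5→S2 4·11=44. Service 425; fixed 409; total 834.
{S2, S3}: service 425 + fixed 835 = 1260
{S3}: R1→S3 13·22=286, R2→S3 15·21=315, R3→S3 14·9=126, R4→S3 13·14=182, R5→S3 10·11=110. Service 1019; fixed 426; total 1445.
{S1, S2, S3}: service 361 + fixed 1667 = 2028
No other subset beats 834.

Open S2 only; minimum total cost 834.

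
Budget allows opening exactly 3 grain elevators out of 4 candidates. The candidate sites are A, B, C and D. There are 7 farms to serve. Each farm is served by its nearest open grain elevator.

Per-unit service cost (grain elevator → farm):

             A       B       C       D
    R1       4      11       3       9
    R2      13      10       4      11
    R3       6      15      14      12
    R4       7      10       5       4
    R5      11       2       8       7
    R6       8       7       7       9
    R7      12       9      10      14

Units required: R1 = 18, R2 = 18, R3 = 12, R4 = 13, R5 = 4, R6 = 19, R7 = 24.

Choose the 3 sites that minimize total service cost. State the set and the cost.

With exactly 3 open, each farm uses its cheapest among the chosen.
{A, B, C}: R1→C 3·18=54, R2→C 4·18=72, R3→A 6·12=72, R4→C 5·13=65, R5→B 2·4=8, R6→B 7·19=133, R7→B 9·24=216. Service cost 620.
{A, C, D}: service cost 651
{B, C, D}: service cost 679
Among all 4 size-3 choices, {A, B, C} is lowest.

Choose A, B and C; total service cost 620.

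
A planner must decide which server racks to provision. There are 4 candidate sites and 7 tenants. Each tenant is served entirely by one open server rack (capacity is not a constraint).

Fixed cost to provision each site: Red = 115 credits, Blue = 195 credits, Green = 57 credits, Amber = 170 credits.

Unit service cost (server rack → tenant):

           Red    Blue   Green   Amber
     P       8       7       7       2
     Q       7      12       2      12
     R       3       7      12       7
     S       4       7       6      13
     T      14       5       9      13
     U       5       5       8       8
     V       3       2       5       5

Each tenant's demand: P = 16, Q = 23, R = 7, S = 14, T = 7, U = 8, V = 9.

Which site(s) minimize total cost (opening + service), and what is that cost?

For any fixed open set, each tenant goes to its cheapest open site; total = fixed + service.
{Red, Green}: P→Green 7·16=112, Q→Green 2·23=46, R→Red 3·7=21, S→Red 4·14=56, T→Green 9·7=63, U→Red 5·8=40, V→Red 3·9=27. Service 365; fixed 172; total 537.
{Green}: P→Green 7·16=112, Q→Green 2·23=46, R→Green 12·7=84, S→Green 6·14=84, T→Green 9·7=63, U→Green 8·8=64, V→Green 5·9=45. Service 498; fixed 57; total 555.
{Green, Amber}: service 383 + fixed 227 = 610
{Red, Blue, Green, Amber}: service 248 + fixed 537 = 785
(All 15 nonempty subsets were checked; Red and Green is lowest.)

Open Red and Green; minimum total cost 537.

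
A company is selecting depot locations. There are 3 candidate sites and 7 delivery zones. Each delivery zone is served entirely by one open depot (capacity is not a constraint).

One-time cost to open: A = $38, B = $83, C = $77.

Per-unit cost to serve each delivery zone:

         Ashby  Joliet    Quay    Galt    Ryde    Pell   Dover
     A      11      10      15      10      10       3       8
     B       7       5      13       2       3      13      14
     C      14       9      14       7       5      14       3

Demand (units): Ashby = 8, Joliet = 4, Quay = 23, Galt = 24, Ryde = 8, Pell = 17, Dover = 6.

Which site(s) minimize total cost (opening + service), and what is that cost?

For any fixed open set, each delivery zone goes to its cheapest open site; total = fixed + service.
{A, B}: Ashby→B 7·8=56, Joliet→B 5·4=20, Quay→B 13·23=299, Galt→B 2·24=48, Ryde→B 3·8=24, Pell→A 3·17=51, Dover→A 8·6=48. Service 546; fixed 121; total 667.
{A, B, C}: Ashby→B 7·8=56, Joliet→B 5·4=20, Quay→B 13·23=299, Galt→B 2·24=48, Ryde→B 3·8=24, Pell→A 3·17=51, Dover→C 3·6=18. Service 516; fixed 198; total 714.
{B}: Ashby→B 7·8=56, Joliet→B 5·4=20, Quay→B 13·23=299, Galt→B 2·24=48, Ryde→B 3·8=24, Pell→B 13·17=221, Dover→B 14·6=84. Service 752; fixed 83; total 835.
{A}: service 892 + fixed 38 = 930
No other subset beats 667.

Open A and B; minimum total cost 667.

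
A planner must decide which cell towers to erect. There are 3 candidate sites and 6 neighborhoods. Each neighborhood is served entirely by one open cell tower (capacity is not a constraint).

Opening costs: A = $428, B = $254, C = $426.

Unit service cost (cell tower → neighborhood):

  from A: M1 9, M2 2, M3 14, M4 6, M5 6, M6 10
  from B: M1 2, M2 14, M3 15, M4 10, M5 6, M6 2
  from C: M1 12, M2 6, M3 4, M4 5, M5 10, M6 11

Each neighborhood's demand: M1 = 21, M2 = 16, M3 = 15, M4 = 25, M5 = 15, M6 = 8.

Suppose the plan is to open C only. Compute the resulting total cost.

Total cost: 1197

Each neighborhood is assigned to its cheapest site among the open ones.
{C}: M1→C 12·21=252, M2→C 6·16=96, M3→C 4·15=60, M4→C 5·25=125, M5→C 10·15=150, M6→C 11·8=88. Service 771; fixed 426; total 1197.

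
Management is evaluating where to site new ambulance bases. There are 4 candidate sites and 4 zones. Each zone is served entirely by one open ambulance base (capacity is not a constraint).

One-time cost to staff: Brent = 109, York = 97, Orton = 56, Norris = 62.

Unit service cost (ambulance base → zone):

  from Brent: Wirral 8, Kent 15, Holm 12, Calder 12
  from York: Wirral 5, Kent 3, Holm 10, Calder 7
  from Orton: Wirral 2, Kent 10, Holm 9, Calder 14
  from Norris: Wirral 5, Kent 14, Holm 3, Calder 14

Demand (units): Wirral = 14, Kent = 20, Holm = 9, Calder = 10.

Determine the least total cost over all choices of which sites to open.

Minimum total cost: 386

For any fixed open set, each zone goes to its cheapest open site; total = fixed + service.
{York, Norris}: Wirral→York 5·14=70, Kent→York 3·20=60, Holm→Norris 3·9=27, Calder→York 7·10=70. Service 227; fixed 159; total 386.
{York}: Wirral→York 5·14=70, Kent→York 3·20=60, Holm→York 10·9=90, Calder→York 7·10=70. Service 290; fixed 97; total 387.
{York, Orton}: Wirral→Orton 2·14=28, Kent→York 3·20=60, Holm→Orton 9·9=81, Calder→York 7·10=70. Service 239; fixed 153; total 392.
{Brent, York, Orton, Norris}: service 185 + fixed 324 = 509
No other subset beats 386.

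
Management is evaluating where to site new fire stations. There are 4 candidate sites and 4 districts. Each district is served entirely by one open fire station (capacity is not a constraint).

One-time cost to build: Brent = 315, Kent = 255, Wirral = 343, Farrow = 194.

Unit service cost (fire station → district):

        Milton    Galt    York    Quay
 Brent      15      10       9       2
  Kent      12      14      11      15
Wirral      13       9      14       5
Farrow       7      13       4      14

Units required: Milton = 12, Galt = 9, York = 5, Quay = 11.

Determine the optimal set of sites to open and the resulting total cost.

For any fixed open set, each district goes to its cheapest open site; total = fixed + service.
{Farrow}: Milton→Farrow 7·12=84, Galt→Farrow 13·9=117, York→Farrow 4·5=20, Quay→Farrow 14·11=154. Service 375; fixed 194; total 569.
{Brent}: Milton→Brent 15·12=180, Galt→Brent 10·9=90, York→Brent 9·5=45, Quay→Brent 2·11=22. Service 337; fixed 315; total 652.
{Wirral}: service 362 + fixed 343 = 705
{Brent, Kent, Wirral, Farrow}: Milton→Farrow 7·12=84, Galt→Wirral 9·9=81, York→Farrow 4·5=20, Quay→Brent 2·11=22. Service 207; fixed 1107; total 1314.
No other subset beats 569.

Open Farrow only; minimum total cost 569.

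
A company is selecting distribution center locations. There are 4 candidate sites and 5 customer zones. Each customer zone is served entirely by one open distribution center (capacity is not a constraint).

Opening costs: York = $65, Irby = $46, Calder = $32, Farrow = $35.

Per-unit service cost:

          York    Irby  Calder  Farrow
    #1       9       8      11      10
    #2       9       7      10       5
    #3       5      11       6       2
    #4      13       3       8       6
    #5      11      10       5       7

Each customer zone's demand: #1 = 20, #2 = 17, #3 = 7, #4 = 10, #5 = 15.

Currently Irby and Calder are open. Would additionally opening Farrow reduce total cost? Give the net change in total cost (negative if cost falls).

Yes — net change −27 (cost falls by 27).

Current service cost with {Irby, Calder}: 426.
Adding Farrow: each customer zone re-picks its cheapest; new service cost 364, saving 62.
Extra fixed cost: 35. Net change = 35 − 62 = -27.
(Totals: 504 → 477.)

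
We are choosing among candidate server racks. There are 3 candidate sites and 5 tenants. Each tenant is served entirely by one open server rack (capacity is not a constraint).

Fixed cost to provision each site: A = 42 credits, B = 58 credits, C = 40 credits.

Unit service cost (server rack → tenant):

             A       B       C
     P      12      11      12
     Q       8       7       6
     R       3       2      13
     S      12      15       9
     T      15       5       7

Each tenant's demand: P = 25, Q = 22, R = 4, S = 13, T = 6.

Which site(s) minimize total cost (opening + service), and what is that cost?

Open B and C; minimum total cost 660.

For any fixed open set, each tenant goes to its cheapest open site; total = fixed + service.
{B, C}: P→B 11·25=275, Q→C 6·22=132, R→B 2·4=8, S→C 9·13=117, T→B 5·6=30. Service 562; fixed 98; total 660.
{C}: service 643 + fixed 40 = 683
{A, C}: service 603 + fixed 82 = 685
{A, B, C}: service 562 + fixed 140 = 702
(All 7 nonempty subsets were checked; B and C is lowest.)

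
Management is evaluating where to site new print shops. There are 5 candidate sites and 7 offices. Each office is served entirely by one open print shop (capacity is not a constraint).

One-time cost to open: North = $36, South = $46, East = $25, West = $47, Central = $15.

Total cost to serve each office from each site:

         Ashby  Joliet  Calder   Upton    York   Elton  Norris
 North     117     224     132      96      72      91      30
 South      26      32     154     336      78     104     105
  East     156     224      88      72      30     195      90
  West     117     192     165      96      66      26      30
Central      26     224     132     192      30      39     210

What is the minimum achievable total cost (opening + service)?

Minimum total cost: 422

For any fixed open set, each office goes to its cheapest open site; total = fixed + service.
{South, East, West}: Ashby→South 26, Joliet→South 32, Calder→East 88, Upton→East 72, York→East 30, Elton→West 26, Norris→West 30. Service 304; fixed 118; total 422.
{South, East, West, Central}: Ashby→South 26, Joliet→South 32, Calder→East 88, Upton→East 72, York→East 30, Elton→West 26, Norris→West 30. Service 304; fixed 133; total 437.
{North, South, East, Central}: service 317 + fixed 122 = 439
{North, South, East, West, Central}: service 304 + fixed 169 = 473
No other subset beats 422.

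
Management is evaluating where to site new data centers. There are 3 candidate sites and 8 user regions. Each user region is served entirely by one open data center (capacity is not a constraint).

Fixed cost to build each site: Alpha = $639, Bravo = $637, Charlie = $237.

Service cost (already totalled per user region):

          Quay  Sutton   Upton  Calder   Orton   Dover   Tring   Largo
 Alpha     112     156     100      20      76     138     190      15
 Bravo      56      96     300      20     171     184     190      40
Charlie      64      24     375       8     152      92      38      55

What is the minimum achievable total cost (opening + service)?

For any fixed open set, each user region goes to its cheapest open site; total = fixed + service.
{Charlie}: Quay→Charlie 64, Sutton→Charlie 24, Upton→Charlie 375, Calder→Charlie 8, Orton→Charlie 152, Dover→Charlie 92, Tring→Charlie 38, Largo→Charlie 55. Service 808; fixed 237; total 1045.
{Alpha, Charlie}: service 417 + fixed 876 = 1293
{Alpha}: Quay→Alpha 112, Sutton→Alpha 156, Upton→Alpha 100, Calder→Alpha 20, Orton→Alpha 76, Dover→Alpha 138, Tring→Alpha 190, Largo→Alpha 15. Service 807; fixed 639; total 1446.
{Alpha, Bravo, Charlie}: service 409 + fixed 1513 = 1922
(All 7 nonempty subsets were checked; Charlie only is lowest.)

Minimum total cost: 1045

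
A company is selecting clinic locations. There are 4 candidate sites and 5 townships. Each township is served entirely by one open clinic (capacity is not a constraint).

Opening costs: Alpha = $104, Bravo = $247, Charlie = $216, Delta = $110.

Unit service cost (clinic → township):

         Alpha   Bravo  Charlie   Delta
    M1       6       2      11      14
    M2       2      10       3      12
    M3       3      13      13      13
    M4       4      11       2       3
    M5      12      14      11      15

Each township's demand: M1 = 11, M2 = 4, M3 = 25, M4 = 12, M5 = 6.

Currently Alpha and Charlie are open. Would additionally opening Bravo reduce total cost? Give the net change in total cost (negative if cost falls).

Current service cost with {Alpha, Charlie}: 239.
Adding Bravo: each township re-picks its cheapest; new service cost 195, saving 44.
Extra fixed cost: 247. Net change = 247 − 44 = 203.
(Totals: 559 → 762.)

No — net change +203 (cost rises by 203).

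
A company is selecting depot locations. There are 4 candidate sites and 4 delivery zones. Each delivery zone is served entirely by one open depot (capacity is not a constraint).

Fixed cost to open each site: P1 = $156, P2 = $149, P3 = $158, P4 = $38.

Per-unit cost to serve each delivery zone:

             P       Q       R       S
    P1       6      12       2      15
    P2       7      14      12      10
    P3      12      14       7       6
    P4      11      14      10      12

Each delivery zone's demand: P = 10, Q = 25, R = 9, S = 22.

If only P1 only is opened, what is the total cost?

Each delivery zone is assigned to its cheapest site among the open ones.
{P1}: P→P1 6·10=60, Q→P1 12·25=300, R→P1 2·9=18, S→P1 15·22=330. Service 708; fixed 156; total 864.

Total cost: 864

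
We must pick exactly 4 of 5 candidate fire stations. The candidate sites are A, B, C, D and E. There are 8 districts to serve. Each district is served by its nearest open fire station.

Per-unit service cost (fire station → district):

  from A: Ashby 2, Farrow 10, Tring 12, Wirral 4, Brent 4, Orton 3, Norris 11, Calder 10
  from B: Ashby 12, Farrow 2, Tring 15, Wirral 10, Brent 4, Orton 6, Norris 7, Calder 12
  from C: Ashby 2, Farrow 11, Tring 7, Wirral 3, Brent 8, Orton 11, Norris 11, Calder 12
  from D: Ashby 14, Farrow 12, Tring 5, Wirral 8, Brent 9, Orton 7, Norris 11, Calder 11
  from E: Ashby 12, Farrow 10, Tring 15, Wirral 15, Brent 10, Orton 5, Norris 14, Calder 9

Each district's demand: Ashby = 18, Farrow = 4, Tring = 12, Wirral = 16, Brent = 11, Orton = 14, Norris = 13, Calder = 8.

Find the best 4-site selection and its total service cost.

With exactly 4 open, each district uses its cheapest among the chosen.
{A, B, C, D}: Ashby→A 2·18=36, Farrow→B 2·4=8, Tring→D 5·12=60, Wirral→C 3·16=48, Brent→A 4·11=44, Orton→A 3·14=42, Norris→B 7·13=91, Calder→A 10·8=80. Service cost 409.
{A, B, D, E}: service cost 417
{A, B, C, E}: service cost 425
Among all 5 size-4 choices, {A, B, C, D} is lowest.

Choose A, B, C and D; total service cost 409.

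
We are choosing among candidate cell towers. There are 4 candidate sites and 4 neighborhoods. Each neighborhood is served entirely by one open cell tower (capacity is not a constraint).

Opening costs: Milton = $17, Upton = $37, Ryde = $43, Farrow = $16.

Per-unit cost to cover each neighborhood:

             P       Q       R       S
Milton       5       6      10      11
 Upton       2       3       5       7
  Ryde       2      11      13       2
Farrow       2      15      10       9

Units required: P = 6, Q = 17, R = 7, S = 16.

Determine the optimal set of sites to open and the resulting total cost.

For any fixed open set, each neighborhood goes to its cheapest open site; total = fixed + service.
{Upton, Ryde}: P→Upton 2·6=12, Q→Upton 3·17=51, R→Upton 5·7=35, S→Ryde 2·16=32. Service 130; fixed 80; total 210.
{Upton, Ryde, Farrow}: P→Upton 2·6=12, Q→Upton 3·17=51, R→Upton 5·7=35, S→Ryde 2·16=32. Service 130; fixed 96; total 226.
{Milton, Upton, Ryde}: service 130 + fixed 97 = 227
{Milton, Upton, Ryde, Farrow}: service 130 + fixed 113 = 243
No other subset beats 210.

Open Upton and Ryde; minimum total cost 210.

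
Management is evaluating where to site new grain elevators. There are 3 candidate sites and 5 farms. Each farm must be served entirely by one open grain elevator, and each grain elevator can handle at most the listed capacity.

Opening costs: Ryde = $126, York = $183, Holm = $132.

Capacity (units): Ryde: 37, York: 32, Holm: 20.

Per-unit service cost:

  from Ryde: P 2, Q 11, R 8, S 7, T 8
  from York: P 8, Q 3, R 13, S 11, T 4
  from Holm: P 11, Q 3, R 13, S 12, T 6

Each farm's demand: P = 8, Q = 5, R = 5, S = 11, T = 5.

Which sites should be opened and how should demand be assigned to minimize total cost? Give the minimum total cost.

Open {Ryde}: P→Ryde 2·8=16, Q→Ryde 11·5=55, R→Ryde 8·5=40, S→Ryde 7·11=77, T→Ryde 8·5=40.
Loads: Ryde carries 34/37. Service 228; fixed 126; total 354.
Next best feasible plan costs 436.

Minimum total cost: 354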